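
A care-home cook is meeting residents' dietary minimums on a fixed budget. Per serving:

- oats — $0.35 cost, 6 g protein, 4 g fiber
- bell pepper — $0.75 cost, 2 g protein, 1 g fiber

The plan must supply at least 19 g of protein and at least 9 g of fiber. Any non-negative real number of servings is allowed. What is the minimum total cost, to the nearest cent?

$1.11

A basic optimal solution has at most two foods positive. Try each food alone and each pair with both targets met exactly.
oats only: max(19/6, 9/4) = 3.167 servings → $1.11.
bell pepper only: max(19/2, 9/1) = 9.5 servings → $7.12.
oats + bell pepper with both targets exact would need a negative amount; discard.
The minimum over all feasible corners is $1.11.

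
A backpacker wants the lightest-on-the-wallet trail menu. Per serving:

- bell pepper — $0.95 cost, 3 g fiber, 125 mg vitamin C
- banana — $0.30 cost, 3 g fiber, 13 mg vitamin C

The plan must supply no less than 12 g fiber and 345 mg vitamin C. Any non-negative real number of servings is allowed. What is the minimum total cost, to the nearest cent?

$2.90

With two linear requirements the optimum uses one or two foods; enumerate the corners.
bell pepper only: max(12/3, 345/125) = 4 servings → $3.80.
banana only: max(12/3, 345/13) = 26.54 servings → $7.96.
bell pepper + banana with both tight: 2.616 servings and 1.384 servings → $2.90.
So the least-cost plan costs $2.90.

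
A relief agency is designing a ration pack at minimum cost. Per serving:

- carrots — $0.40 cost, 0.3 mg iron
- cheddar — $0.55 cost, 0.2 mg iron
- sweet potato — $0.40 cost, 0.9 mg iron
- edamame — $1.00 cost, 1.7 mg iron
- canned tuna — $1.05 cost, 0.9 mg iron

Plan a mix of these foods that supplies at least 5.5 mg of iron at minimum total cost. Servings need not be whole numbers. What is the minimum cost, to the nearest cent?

Cost per mg of iron: sweet potato $0.4444, edamame $0.5882, canned tuna $1.1667, carrots $1.3333, cheddar $2.7500.
With no serving limits, use only sweet potato: 5.5 mg / 0.9 mg = 6.111 servings × $0.40 = $2.44.

$2.44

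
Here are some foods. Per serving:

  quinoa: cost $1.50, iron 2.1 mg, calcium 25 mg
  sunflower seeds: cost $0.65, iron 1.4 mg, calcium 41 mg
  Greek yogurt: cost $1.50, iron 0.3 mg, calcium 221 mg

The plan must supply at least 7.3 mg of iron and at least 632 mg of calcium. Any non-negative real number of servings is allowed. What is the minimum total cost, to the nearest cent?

This is a tiny linear program; its minimum lies at a vertex of the feasible set. List the vertices and price them.
quinoa only: max(7.3/2.1, 632/25) = 25.28 servings → $37.92.
sunflower seeds only: max(7.3/1.4, 632/41) = 15.41 servings → $10.02.
Greek yogurt only: max(7.3/0.3, 632/221) = 24.33 servings → $36.50.
quinoa + sunflower seeds: intersection lies outside the first quadrant.
quinoa + Greek yogurt with both tight: 3.118 servings and 2.507 servings → $8.44.
sunflower seeds + Greek yogurt with both tight: 4.792 servings and 1.971 servings → $6.07.
Cheapest feasible corner: $6.07.

$6.07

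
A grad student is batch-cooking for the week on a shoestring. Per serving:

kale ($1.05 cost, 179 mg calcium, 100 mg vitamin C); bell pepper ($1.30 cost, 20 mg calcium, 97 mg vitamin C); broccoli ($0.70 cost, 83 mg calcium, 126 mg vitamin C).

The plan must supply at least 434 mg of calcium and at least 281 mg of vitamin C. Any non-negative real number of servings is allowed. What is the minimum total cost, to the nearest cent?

$2.65

Two binding constraints pin down two serving amounts, so the optimal mix uses at most two foods. The candidates are each food alone (scaled to the tighter of calcium/vitamin C) and each pair with both constraints tight.
kale only: max(434/179, 281/100) = 2.81 servings → $2.95.
bell pepper only: max(434/20, 281/97) = 21.7 servings → $28.21.
broccoli only: max(434/83, 281/126) = 5.229 servings → $3.66.
kale + bell pepper with both tight: 2.374 servings and 0.4491 servings → $3.08.
kale + broccoli with both tight: 2.2 servings and 0.484 servings → $2.65.
bell pepper + broccoli: intersection lies outside the first quadrant.
Cheapest feasible corner: $2.65.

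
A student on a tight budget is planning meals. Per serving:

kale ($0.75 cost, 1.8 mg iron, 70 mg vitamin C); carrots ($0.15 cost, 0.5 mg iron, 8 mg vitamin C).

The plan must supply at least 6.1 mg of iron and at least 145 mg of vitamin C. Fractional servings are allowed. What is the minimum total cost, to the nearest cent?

$2.07

For a min-cost LP with two ≥-constraints, a basic feasible solution has at most two positive variables.
kale only: max(6.1/1.8, 145/70) = 3.389 servings → $2.54.
carrots only: max(6.1/0.5, 145/8) = 18.12 servings → $2.72.
kale + carrots with both tight: 1.15 servings and 8.058 servings → $2.07.
So the least-cost plan costs $2.07.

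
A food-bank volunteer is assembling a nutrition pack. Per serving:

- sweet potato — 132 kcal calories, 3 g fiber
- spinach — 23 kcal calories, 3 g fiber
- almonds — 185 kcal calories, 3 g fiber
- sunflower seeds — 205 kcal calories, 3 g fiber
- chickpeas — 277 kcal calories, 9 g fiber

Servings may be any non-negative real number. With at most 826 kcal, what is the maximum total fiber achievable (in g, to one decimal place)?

107.7 g

Fiber per kcal: spinach 0.1304, chickpeas 0.03249, sweet potato 0.02273, almonds 0.01622, sunflower seeds 0.01463.
With no serving limits, spend the whole calories allowance on spinach: 826 kcal / 23 kcal × 3 g = 107.7 g.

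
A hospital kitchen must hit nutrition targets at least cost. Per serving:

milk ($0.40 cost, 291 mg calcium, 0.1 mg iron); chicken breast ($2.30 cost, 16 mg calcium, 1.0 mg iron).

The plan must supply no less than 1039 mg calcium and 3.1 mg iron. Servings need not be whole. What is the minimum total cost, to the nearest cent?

The cheapest plan sits at a corner of the feasible region — with two constraints it uses at most two foods.
milk only: max(1039/291, 3.1/0.1) = 31 servings → $12.40.
chicken breast only: max(1039/16, 3.1/1.0) = 64.94 servings → $149.36.
milk + chicken breast with both tight: 3.419 servings and 2.758 servings → $7.71.
Cheapest feasible corner: $7.71.

$7.71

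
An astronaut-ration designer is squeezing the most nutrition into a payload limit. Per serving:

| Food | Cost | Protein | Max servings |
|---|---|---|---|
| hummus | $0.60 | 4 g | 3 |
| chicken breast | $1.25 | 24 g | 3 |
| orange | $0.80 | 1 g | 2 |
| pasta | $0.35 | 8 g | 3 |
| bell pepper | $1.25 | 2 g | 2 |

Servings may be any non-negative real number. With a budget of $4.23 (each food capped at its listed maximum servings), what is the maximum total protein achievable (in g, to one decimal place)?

85.1 g

Protein per dollar: pasta 22.86, chicken breast 19.2, hummus 6.667, bell pepper 1.6, orange 1.25.
Take 3 servings of pasta: spends $1.05, +24.0 g protein (running total 24.0 g).
Take 2.544 servings of chicken breast: spends $3.18, +61.1 g protein (running total 85.1 g).
Greedy by best ratio exhausts the cost allowance optimally: 85.1 g.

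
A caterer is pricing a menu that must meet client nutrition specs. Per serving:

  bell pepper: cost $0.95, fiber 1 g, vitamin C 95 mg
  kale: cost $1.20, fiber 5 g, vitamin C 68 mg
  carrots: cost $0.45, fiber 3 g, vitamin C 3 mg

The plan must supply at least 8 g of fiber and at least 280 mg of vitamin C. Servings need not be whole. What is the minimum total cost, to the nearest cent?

The cheapest plan sits at a corner of the feasible region — with two constraints it uses at most two foods.
bell pepper only: max(8/1, 280/95) = 8 servings → $7.60.
kale only: max(8/5, 280/68) = 4.118 servings → $4.94.
carrots only: max(8/3, 280/3) = 93.33 servings → $42.00.
bell pepper + kale with both tight: 2.103 servings and 1.179 servings → $3.41.
bell pepper + carrots with both tight: 2.894 servings and 1.702 servings → $3.51.
kale + carrots: intersection lies outside the first quadrant.
So the least-cost plan costs $3.41.

$3.41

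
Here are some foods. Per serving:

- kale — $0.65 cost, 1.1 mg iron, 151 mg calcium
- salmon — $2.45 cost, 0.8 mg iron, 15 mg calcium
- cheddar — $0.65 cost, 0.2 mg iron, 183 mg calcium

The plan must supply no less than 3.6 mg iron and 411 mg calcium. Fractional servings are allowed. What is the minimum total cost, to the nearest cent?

kale only: max(3.6/1.1, 411/151) = 3.273 servings → $2.13.
salmon only: max(3.6/0.8, 411/15) = 27.4 servings → $67.13.
cheddar only: max(3.6/0.2, 411/183) = 18 servings → $11.70.
kale + salmon with both tight: 2.635 servings and 0.8773 servings → $3.86.
kale + cheddar: the both-tight solution has a negative serving — not a feasible corner.
salmon + cheddar with both tight: 4.021 servings and 1.916 servings → $11.10.
Cheapest feasible corner: $2.13.

$2.13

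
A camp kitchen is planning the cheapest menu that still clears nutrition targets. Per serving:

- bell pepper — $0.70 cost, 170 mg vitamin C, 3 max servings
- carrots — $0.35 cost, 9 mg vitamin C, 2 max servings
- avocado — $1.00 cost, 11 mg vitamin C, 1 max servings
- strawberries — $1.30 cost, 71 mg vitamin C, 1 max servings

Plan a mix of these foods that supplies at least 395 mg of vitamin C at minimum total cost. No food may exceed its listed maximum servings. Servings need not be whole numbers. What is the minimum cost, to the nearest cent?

Cost per mg of vitamin C: bell pepper $0.0041, strawberries $0.0183, carrots $0.0389, avocado $0.0909.
Take 2.324 servings of bell pepper: +395.0 mg vitamin C for $1.63 (total $1.63, still need 0.0 mg).
Greedy by cheapest-per-mg is optimal for a single linear constraint, so the minimum cost is $1.63.

$1.63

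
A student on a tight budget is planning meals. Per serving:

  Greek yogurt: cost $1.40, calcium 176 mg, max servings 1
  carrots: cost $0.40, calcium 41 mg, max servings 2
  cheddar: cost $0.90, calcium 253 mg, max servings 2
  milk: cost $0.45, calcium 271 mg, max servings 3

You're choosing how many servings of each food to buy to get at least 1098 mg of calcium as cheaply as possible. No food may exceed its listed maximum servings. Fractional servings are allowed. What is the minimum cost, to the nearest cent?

Cost per mg of calcium: milk $0.0017, cheddar $0.0036, Greek yogurt $0.0080, carrots $0.0098.
Take 3 servings of milk: +813.0 mg calcium for $1.35 (total $1.35, still need 285.0 mg).
Take 1.126 servings of cheddar: +285.0 mg calcium for $1.01 (total $2.36, still need 0.0 mg).
Filling from the cheapest source first is optimal under one linear minimum: $2.36.

$2.36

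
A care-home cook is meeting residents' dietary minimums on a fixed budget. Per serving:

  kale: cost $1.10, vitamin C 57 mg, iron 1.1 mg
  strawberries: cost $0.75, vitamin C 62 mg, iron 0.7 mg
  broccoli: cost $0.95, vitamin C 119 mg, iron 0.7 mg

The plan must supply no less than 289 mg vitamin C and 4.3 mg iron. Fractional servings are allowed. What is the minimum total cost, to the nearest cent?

Two binding constraints pin down two serving amounts, so the optimal mix uses at most two foods. The candidates are each food alone (scaled to the tighter of vitamin C/iron) and each pair with both constraints tight.
kale only: max(289/57, 4.3/1.1) = 5.07 servings → $5.58.
strawberries only: max(289/62, 4.3/0.7) = 6.143 servings → $4.61.
broccoli only: max(289/119, 4.3/0.7) = 6.143 servings → $5.84.
kale + strawberries with both tight: 2.272 servings and 2.572 servings → $4.43.
kale + broccoli with both tight: 3.4 servings and 0.8 servings → $4.50.
strawberries + broccoli: intersection lies outside the first quadrant.
So the least-cost plan costs $4.43.

$4.43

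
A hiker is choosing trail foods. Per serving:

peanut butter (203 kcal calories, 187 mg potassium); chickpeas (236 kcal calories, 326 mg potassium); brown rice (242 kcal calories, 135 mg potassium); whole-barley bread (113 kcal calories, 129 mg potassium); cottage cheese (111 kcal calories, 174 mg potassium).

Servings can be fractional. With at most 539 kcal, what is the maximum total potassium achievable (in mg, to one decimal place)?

Potassium per kcal: cottage cheese 1.568, chickpeas 1.381, whole-barley bread 1.142, peanut butter 0.9212, brown rice 0.5579.
With no serving limits, spend the whole calories allowance on cottage cheese: 539 kcal / 111 kcal × 174 mg = 844.9 mg.

844.9 mg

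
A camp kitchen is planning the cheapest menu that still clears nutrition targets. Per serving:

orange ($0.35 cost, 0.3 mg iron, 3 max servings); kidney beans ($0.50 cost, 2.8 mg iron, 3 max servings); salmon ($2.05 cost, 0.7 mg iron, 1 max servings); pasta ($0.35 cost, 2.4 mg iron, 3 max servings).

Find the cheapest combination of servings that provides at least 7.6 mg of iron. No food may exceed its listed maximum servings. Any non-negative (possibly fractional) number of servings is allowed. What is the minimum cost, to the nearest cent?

Cost per mg of iron: pasta $0.1458, kidney beans $0.1786, orange $1.1667, salmon $2.9286.
Take 3 servings of pasta: +7.2 mg iron for $1.05 (total $1.05, still need 0.4 mg).
Take 0.1429 servings of kidney beans: +0.4 mg iron for $0.07 (total $1.12, still need 0.0 mg).
Greedy by cheapest-per-mg is optimal for a single linear constraint, so the minimum cost is $1.12.

$1.12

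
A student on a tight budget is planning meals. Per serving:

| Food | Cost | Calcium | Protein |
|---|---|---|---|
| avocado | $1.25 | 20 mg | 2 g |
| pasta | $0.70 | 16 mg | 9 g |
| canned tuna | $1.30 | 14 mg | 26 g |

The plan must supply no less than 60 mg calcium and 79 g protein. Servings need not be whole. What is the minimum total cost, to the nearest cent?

A basic optimal solution has at most two foods positive. Try each food alone and each pair with both targets met exactly.
avocado only: max(60/20, 79/2) = 39.5 servings → $49.38.
pasta only: max(60/16, 79/9) = 8.778 servings → $6.14.
canned tuna only: max(60/14, 79/26) = 4.286 servings → $5.57.
avocado + pasta: the both-tight solution has a negative serving — not a feasible corner.
avocado + canned tuna with both tight: 0.9228 servings and 2.967 servings → $5.01.
pasta + canned tuna with both tight: 1.566 servings and 2.497 servings → $4.34.
Cheapest feasible corner: $4.34.

$4.34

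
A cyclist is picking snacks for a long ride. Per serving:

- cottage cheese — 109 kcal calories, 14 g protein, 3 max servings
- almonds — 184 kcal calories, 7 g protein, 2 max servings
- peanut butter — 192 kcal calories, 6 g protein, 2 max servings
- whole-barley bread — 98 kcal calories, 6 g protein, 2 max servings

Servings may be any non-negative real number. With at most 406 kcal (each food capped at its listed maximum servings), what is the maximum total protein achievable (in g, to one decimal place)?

46.8 g

Protein per kcal: cottage cheese 0.1284, whole-barley bread 0.06122, almonds 0.03804, peanut butter 0.03125.
Take 3 servings of cottage cheese: uses 327 kcal, +42.0 g protein (running total 42.0 g).
Take 0.8061 servings of whole-barley bread: uses 79 kcal, +4.8 g protein (running total 46.8 g).
Greedy by best ratio exhausts the calories allowance optimally: 46.8 g.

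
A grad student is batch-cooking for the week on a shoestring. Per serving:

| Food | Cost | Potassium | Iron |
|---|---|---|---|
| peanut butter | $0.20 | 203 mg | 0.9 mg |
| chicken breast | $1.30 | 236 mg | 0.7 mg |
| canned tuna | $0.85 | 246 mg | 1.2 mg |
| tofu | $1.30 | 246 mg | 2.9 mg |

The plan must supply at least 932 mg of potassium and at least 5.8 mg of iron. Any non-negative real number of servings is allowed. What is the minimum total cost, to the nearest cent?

$1.29

A basic optimal solution has at most two foods positive. Try each food alone and each pair with both targets met exactly.
peanut butter only: max(932/203, 5.8/0.9) = 6.444 servings → $1.29.
chicken breast only: max(932/236, 5.8/0.7) = 8.286 servings → $10.77.
canned tuna only: max(932/246, 5.8/1.2) = 4.833 servings → $4.11.
tofu only: max(932/246, 5.8/2.9) = 3.789 servings → $4.93.
peanut butter + chicken breast: the both-tight solution has a negative serving — not a feasible corner.
peanut butter + canned tuna with both targets exact would need a negative amount; discard.
peanut butter + tofu with both tight: 3.474 servings and 0.9219 servings → $1.89.
chicken breast + canned tuna: intersection lies outside the first quadrant.
chicken breast + tofu with both tight: 2.491 servings and 1.399 servings → $5.06.
canned tuna + tofu with both tight: 3.051 servings and 0.7374 servings → $3.55.
The minimum over all feasible corners is $1.29.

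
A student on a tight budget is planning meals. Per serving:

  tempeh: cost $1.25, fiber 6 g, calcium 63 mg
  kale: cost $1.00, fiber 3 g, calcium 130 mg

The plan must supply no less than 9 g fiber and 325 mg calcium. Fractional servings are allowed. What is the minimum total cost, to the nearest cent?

tempeh only: max(9/6, 325/63) = 5.159 servings → $6.45.
kale only: max(9/3, 325/130) = 3 servings → $3.00.
tempeh + kale with both tight: 0.3299 servings and 2.34 servings → $2.75.
So the least-cost plan costs $2.75.

$2.75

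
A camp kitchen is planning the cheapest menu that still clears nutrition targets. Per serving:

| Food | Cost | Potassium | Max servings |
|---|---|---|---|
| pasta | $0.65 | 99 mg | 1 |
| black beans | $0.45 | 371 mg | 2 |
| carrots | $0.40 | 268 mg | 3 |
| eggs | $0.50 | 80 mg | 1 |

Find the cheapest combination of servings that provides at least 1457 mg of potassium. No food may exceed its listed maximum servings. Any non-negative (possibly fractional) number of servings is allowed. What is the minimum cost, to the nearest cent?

$1.97

Cost per mg of potassium: black beans $0.0012, carrots $0.0015, eggs $0.0063, pasta $0.0066.
Take 2 servings of black beans: +742.0 mg potassium for $0.90 (total $0.90, still need 715.0 mg).
Take 2.668 servings of carrots: +715.0 mg potassium for $1.07 (total $1.97, still need 0.0 mg).
Filling from the cheapest source first is optimal under one linear minimum: $1.97.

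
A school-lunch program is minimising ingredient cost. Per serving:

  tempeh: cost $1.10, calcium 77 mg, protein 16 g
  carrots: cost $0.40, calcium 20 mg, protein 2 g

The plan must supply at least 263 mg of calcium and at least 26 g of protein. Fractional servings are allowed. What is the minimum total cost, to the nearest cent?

$3.76

Check every corner: each single food scaled to meet both minima, and each pair solved so both constraints bind.
tempeh only: max(263/77, 26/16) = 3.416 servings → $3.76.
carrots only: max(263/20, 26/2) = 13.15 servings → $5.26.
tempeh + carrots with both targets exact would need a negative amount; discard.
The minimum over all feasible corners is $3.76.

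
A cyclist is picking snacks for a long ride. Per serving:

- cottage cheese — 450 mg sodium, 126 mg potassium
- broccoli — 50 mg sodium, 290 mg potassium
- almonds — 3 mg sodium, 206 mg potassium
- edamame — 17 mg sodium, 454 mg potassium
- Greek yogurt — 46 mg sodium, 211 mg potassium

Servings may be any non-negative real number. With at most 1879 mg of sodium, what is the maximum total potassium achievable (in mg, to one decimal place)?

Potassium per mg sodium: almonds 68.67, edamame 26.71, broccoli 5.8, Greek yogurt 4.587, cottage cheese 0.28.
With no serving limits, spend the whole sodium allowance on almonds: 1879 mg / 3 mg × 206 mg = 129024.7 mg.

129024.7 mg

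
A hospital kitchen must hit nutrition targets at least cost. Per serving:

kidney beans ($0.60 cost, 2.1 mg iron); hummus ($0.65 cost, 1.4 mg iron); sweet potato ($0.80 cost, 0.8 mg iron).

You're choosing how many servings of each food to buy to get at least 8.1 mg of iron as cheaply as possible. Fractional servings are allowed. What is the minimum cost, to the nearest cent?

Cost per mg of iron: kidney beans $0.2857, hummus $0.4643, sweet potato $1.0000.
With no serving limits, use only kidney beans: 8.1 mg / 2.1 mg = 3.857 servings × $0.60 = $2.31.

$2.31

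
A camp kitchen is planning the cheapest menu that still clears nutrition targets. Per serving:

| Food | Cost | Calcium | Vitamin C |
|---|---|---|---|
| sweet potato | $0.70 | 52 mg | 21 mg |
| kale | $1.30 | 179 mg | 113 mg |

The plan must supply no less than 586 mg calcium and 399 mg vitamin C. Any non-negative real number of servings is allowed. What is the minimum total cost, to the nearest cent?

With two linear requirements the optimum uses one or two foods; enumerate the corners.
sweet potato only: max(586/52, 399/21) = 19 servings → $13.30.
kale only: max(586/179, 399/113) = 3.531 servings → $4.59.
sweet potato + kale with both targets exact would need a negative amount; discard.
So the least-cost plan costs $4.59.

$4.59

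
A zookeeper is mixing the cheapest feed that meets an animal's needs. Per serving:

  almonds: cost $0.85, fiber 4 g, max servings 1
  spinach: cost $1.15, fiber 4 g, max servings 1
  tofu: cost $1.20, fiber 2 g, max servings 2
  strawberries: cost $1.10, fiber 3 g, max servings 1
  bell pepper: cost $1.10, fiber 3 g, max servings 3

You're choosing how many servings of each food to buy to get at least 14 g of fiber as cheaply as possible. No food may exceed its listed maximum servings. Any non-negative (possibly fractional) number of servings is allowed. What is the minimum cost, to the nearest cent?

Cost per g of fiber: almonds $0.2125, spinach $0.2875, strawberries $0.3667, bell pepper $0.3667, tofu $0.6000.
Take 1 serving of almonds: +4.0 g fiber for $0.85 (total $0.85, still need 10.0 g).
Take 1 serving of spinach: +4.0 g fiber for $1.15 (total $2.00, still need 6.0 g).
Take 1 serving of strawberries: +3.0 g fiber for $1.10 (total $3.10, still need 3.0 g).
Take 1 serving of bell pepper: +3.0 g fiber for $1.10 (total $4.20, still need 0.0 g).
Greedy by cheapest-per-g is optimal for a single linear constraint, so the minimum cost is $4.20.

$4.20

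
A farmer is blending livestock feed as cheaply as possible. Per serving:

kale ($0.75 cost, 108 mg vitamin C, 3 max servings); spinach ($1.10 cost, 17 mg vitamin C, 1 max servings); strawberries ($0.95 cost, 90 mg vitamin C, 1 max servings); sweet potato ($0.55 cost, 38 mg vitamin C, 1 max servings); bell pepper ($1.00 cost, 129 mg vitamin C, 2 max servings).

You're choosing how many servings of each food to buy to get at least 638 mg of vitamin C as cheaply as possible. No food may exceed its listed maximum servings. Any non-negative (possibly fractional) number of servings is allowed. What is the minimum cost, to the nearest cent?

Cost per mg of vitamin C: kale $0.0069, bell pepper $0.0078, strawberries $0.0106, sweet potato $0.0145, spinach $0.0647.
Take 3 servings of kale: +324.0 mg vitamin C for $2.25 (total $2.25, still need 314.0 mg).
Take 2 servings of bell pepper: +258.0 mg vitamin C for $2.00 (total $4.25, still need 56.0 mg).
Take 0.6222 servings of strawberries: +56.0 mg vitamin C for $0.59 (total $4.84, still need 0.0 mg).
Greedy by cheapest-per-mg is optimal for a single linear constraint, so the minimum cost is $4.84.

$4.84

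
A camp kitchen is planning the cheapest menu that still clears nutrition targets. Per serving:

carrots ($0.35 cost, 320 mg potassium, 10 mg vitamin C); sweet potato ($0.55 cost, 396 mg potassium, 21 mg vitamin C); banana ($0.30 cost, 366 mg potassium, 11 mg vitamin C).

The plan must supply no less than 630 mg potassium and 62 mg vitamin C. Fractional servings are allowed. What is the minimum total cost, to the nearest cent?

carrots only: max(630/320, 62/10) = 6.2 servings → $2.17.
sweet potato only: max(630/396, 62/21) = 2.952 servings → $1.62.
banana only: max(630/366, 62/11) = 5.636 servings → $1.69.
carrots + sweet potato with both targets exact would need a negative amount; discard.
carrots + banana with both targets exact would need a negative amount; discard.
sweet potato + banana: the both-tight solution has a negative serving — not a feasible corner.
The minimum over all feasible corners is $1.62.

$1.62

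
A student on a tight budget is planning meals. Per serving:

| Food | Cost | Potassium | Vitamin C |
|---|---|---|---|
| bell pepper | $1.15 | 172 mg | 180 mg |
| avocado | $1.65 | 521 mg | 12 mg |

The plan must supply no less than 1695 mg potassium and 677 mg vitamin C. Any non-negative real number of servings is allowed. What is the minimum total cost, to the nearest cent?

bell pepper only: max(1695/172, 677/180) = 9.855 servings → $11.33.
avocado only: max(1695/521, 677/12) = 56.42 servings → $93.09.
bell pepper + avocado with both tight: 3.624 servings and 2.057 servings → $7.56.
The minimum over all feasible corners is $7.56.

$7.56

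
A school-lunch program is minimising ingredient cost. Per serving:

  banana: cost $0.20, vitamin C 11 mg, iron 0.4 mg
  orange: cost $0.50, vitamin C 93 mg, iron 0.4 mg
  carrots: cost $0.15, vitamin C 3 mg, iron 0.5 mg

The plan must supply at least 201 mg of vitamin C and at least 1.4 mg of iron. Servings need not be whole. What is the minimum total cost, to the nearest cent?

Two binding constraints pin down two serving amounts, so the optimal mix uses at most two foods. The candidates are each food alone (scaled to the tighter of vitamin C/iron) and each pair with both constraints tight.
banana only: max(201/11, 1.4/0.4) = 18.27 servings → $3.65.
orange only: max(201/93, 1.4/0.4) = 3.5 servings → $1.75.
carrots only: max(201/3, 1.4/0.5) = 67 servings → $10.05.
banana + orange with both tight: 1.518 servings and 1.982 servings → $1.29.
banana + carrots: intersection lies outside the first quadrant.
orange + carrots with both tight: 2.126 servings and 1.099 servings → $1.23.
The minimum over all feasible corners is $1.23.

$1.23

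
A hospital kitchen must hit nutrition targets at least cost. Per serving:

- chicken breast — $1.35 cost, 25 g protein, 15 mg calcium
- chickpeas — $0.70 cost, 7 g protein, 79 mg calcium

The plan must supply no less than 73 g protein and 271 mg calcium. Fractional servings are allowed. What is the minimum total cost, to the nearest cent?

$4.92

chicken breast only: max(73/25, 271/15) = 18.07 servings → $24.39.
chickpeas only: max(73/7, 271/79) = 10.43 servings → $7.30.
chicken breast + chickpeas with both tight: 2.07 servings and 3.037 servings → $4.92.
So the least-cost plan costs $4.92.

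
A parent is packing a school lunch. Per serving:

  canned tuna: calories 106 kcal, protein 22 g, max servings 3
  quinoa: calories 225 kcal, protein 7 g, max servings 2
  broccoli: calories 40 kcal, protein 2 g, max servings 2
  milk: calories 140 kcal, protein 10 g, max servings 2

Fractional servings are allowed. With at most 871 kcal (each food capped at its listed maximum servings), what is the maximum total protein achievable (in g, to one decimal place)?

Protein per kcal: canned tuna 0.2075, milk 0.07143, broccoli 0.05, quinoa 0.03111.
Take 3 servings of canned tuna: uses 318 kcal, +66.0 g protein (running total 66.0 g).
Take 2 servings of milk: uses 280 kcal, +20.0 g protein (running total 86.0 g).
Take 2 servings of broccoli: uses 80 kcal, +4.0 g protein (running total 90.0 g).
Take 0.8578 servings of quinoa: uses 193 kcal, +6.0 g protein (running total 96.0 g).
Filling greedily by protein-per-kcal is optimal for one linear limit, giving 96.0 g.

96.0 g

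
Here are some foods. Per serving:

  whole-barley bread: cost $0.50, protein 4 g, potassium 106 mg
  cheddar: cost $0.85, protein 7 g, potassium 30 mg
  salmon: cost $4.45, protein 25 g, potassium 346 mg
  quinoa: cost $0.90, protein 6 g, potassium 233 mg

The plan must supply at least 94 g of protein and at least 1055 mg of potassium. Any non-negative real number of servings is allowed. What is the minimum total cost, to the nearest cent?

Minimising a linear cost over {protein ≥ 94, potassium ≥ 1055, servings ≥ 0} — the optimum is at a vertex, using one or two foods.
whole-barley bread only: max(94/4, 1055/106) = 23.5 servings → $11.75.
cheddar only: max(94/7, 1055/30) = 35.17 servings → $29.89.
salmon only: max(94/25, 1055/346) = 3.76 servings → $16.73.
quinoa only: max(94/6, 1055/233) = 15.67 servings → $14.10.
whole-barley bread + cheddar with both tight: 7.339 servings and 9.235 servings → $11.52.
whole-barley bread + salmon with both targets exact would need a negative amount; discard.
whole-barley bread + quinoa with both targets exact would need a negative amount; discard.
cheddar + salmon with both tight: 3.678 servings and 2.73 servings → $15.28.
cheddar + quinoa with both tight: 10.73 servings and 3.146 servings → $11.95.
salmon + quinoa: intersection lies outside the first quadrant.
The minimum over all feasible corners is $11.52.

$11.52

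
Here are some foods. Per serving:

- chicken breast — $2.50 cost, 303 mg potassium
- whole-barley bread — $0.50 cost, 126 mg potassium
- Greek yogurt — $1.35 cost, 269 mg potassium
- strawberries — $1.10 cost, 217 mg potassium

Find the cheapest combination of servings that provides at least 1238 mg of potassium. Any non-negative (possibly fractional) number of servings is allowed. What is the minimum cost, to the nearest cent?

Cost per mg of potassium: whole-barley bread $0.0040, Greek yogurt $0.0050, strawberries $0.0051, chicken breast $0.0083.
With no serving limits, use only whole-barley bread: 1238 mg / 126 mg = 9.825 servings × $0.50 = $4.91.

$4.91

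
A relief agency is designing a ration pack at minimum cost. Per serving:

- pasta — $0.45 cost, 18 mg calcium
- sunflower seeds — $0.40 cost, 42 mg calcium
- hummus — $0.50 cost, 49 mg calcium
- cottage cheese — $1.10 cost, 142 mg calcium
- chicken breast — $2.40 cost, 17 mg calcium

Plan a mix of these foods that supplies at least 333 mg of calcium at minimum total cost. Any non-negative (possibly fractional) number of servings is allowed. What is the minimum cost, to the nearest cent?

$2.58

Cost per mg of calcium: cottage cheese $0.0077, sunflower seeds $0.0095, hummus $0.0102, pasta $0.0250, chicken breast $0.1412.
With no serving limits, use only cottage cheese: 333 mg / 142 mg = 2.345 servings × $1.10 = $2.58.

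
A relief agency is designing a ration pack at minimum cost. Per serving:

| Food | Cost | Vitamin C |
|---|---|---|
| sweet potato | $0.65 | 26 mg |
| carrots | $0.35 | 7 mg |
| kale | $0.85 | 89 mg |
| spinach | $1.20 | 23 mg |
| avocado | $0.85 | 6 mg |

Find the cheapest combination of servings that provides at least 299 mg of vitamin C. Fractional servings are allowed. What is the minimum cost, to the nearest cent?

$2.86

Cost per mg of vitamin C: kale $0.0096, sweet potato $0.0250, carrots $0.0500, spinach $0.0522, avocado $0.1417.
With no serving limits, use only kale: 299 mg / 89 mg = 3.36 servings × $0.85 = $2.86.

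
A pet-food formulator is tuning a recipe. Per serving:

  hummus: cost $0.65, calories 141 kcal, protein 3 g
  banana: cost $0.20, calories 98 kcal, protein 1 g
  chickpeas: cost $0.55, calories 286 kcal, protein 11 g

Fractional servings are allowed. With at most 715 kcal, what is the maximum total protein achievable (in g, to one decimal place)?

27.5 g

Protein per kcal: chickpeas 0.03846, hummus 0.02128, banana 0.0102.
With no serving limits, spend the whole calories allowance on chickpeas: 715 kcal / 286 kcal × 11 g = 27.5 g.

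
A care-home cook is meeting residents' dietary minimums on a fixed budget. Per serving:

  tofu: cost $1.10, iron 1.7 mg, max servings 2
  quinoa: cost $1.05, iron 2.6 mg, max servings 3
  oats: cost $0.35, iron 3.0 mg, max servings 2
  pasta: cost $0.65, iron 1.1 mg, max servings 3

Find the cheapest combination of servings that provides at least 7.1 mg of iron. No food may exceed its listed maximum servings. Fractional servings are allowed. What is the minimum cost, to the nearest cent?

Cost per mg of iron: oats $0.1167, quinoa $0.4038, pasta $0.5909, tofu $0.6471.
Take 2 servings of oats: +6.0 mg iron for $0.70 (total $0.70, still need 1.1 mg).
Take 0.4231 servings of quinoa: +1.1 mg iron for $0.44 (total $1.14, still need 0.0 mg).
Greedy by cheapest-per-mg is optimal for a single linear constraint, so the minimum cost is $1.14.

$1.14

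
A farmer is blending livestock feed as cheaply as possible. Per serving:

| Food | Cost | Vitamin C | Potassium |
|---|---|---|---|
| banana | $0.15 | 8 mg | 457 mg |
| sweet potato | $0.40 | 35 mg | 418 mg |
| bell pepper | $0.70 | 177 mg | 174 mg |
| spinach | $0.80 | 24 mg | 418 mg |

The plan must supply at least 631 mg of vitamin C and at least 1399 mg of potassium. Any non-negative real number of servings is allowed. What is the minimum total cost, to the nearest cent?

$2.70

For a min-cost LP with two ≥-constraints, a basic feasible solution has at most two positive variables.
banana only: max(631/8, 1399/457) = 78.88 servings → $11.83.
sweet potato only: max(631/35, 1399/418) = 18.03 servings → $7.21.
bell pepper only: max(631/177, 1399/174) = 8.04 servings → $5.63.
spinach only: max(631/24, 1399/418) = 26.29 servings → $21.03.
banana + sweet potato with both targets exact would need a negative amount; discard.
banana + bell pepper with both tight: 1.734 servings and 3.487 servings → $2.70.
banana + spinach with both targets exact would need a negative amount; discard.
sweet potato + bell pepper with both tight: 2.03 servings and 3.164 servings → $3.03.
sweet potato + spinach: the both-tight solution has a negative serving — not a feasible corner.
bell pepper + spinach with both tight: 3.297 servings and 1.974 servings → $3.89.
So the least-cost plan costs $2.70.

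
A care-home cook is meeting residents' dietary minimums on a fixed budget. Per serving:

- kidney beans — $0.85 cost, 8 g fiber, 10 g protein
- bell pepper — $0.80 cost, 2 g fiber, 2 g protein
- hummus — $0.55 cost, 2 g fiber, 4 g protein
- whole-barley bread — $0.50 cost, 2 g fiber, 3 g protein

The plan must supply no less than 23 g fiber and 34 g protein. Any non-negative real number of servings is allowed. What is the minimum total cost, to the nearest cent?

At the optimum either one food covers both requirements or two foods hit both targets exactly; no other combination can be cheaper.
kidney beans only: max(23/8, 34/10) = 3.4 servings → $2.89.
bell pepper only: max(23/2, 34/2) = 17 servings → $13.60.
hummus only: max(23/2, 34/4) = 11.5 servings → $6.33.
whole-barley bread only: max(23/2, 34/3) = 11.5 servings → $5.75.
kidney beans + bell pepper with both targets exact would need a negative amount; discard.
kidney beans + hummus with both tight: 2 servings and 3.5 servings → $3.62.
kidney beans + whole-barley bread with both tight: 0.25 servings and 10.5 servings → $5.46.
bell pepper + hummus with both tight: 6 servings and 5.5 servings → $7.83.
bell pepper + whole-barley bread with both tight: 0.5 servings and 11 servings → $5.90.
hummus + whole-barley bread: intersection lies outside the first quadrant.
So the least-cost plan costs $2.89.

$2.89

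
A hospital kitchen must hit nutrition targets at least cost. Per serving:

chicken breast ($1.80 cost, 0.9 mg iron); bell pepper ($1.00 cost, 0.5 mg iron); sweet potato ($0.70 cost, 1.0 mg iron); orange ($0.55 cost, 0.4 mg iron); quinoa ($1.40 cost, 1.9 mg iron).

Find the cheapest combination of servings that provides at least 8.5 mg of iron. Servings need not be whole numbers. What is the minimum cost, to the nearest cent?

Cost per mg of iron: sweet potato $0.7000, quinoa $0.7368, orange $1.3750, chicken breast $2.0000, bell pepper $2.0000.
With no serving limits, use only sweet potato: 8.5 mg / 1.0 mg = 8.5 servings × $0.70 = $5.95.

$5.95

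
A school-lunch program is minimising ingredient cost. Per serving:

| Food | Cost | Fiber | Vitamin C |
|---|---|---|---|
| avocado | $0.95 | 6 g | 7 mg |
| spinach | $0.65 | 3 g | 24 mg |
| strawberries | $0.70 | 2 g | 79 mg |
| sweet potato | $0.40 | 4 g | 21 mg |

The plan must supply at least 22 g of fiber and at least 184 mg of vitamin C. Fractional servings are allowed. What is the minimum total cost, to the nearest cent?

Minimising a linear cost over {fiber ≥ 22, vitamin C ≥ 184, servings ≥ 0} — the optimum is at a vertex, using one or two foods.
avocado only: max(22/6, 184/7) = 26.29 servings → $24.97.
spinach only: max(22/3, 184/24) = 7.667 servings → $4.98.
strawberries only: max(22/2, 184/79) = 11 servings → $7.70.
sweet potato only: max(22/4, 184/21) = 8.762 servings → $3.50.
avocado + spinach: intersection lies outside the first quadrant.
avocado + strawberries with both tight: 2.978 servings and 2.065 servings → $4.28.
avocado + sweet potato: the both-tight solution has a negative serving — not a feasible corner.
spinach + strawberries with both tight: 7.249 servings and 0.127 servings → $4.80.
spinach + sweet potato: intersection lies outside the first quadrant.
strawberries + sweet potato with both tight: 1 serving and 5 servings → $2.70.
The minimum over all feasible corners is $2.70.

$2.70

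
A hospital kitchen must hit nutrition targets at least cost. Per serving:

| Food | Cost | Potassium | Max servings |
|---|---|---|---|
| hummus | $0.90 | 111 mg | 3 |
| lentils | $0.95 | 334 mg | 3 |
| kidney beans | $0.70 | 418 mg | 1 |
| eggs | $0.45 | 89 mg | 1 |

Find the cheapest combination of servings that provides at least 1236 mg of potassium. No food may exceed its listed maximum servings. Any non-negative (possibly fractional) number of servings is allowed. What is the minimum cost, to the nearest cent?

$3.03

Cost per mg of potassium: kidney beans $0.0017, lentils $0.0028, eggs $0.0051, hummus $0.0081.
Take 1 serving of kidney beans: +418.0 mg potassium for $0.70 (total $0.70, still need 818.0 mg).
Take 2.449 servings of lentils: +818.0 mg potassium for $2.33 (total $3.03, still need 0.0 mg).
Greedy by cheapest-per-mg is optimal for a single linear constraint, so the minimum cost is $3.03.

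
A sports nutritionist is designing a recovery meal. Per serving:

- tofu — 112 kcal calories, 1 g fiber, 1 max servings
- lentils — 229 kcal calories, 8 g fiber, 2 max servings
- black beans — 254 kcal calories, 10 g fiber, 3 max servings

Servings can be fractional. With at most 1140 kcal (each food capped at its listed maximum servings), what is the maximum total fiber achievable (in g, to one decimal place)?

43.2 g

Fiber per kcal: black beans 0.03937, lentils 0.03493, tofu 0.008929.
Take 3 servings of black beans: uses 762 kcal, +30.0 g fiber (running total 30.0 g).
Take 1.651 servings of lentils: uses 378 kcal, +13.2 g fiber (running total 43.2 g).
Greedy by best ratio exhausts the calories allowance optimally: 43.2 g.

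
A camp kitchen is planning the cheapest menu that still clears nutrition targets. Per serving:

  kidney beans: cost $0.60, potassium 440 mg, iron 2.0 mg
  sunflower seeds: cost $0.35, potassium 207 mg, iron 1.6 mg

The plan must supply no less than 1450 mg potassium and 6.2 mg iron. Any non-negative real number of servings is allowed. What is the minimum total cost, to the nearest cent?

$1.98

A basic optimal solution has at most two foods positive. Try each food alone and each pair with both targets met exactly.
kidney beans only: max(1450/440, 6.2/2.0) = 3.295 servings → $1.98.
sunflower seeds only: max(1450/207, 6.2/1.6) = 7.005 servings → $2.45.
kidney beans + sunflower seeds: intersection lies outside the first quadrant.
So the least-cost plan costs $1.98.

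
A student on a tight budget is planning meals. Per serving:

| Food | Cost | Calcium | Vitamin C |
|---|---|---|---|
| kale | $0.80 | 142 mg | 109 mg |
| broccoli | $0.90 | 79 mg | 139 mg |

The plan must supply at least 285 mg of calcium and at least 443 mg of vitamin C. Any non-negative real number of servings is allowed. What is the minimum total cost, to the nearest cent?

A basic optimal solution has at most two foods positive. Try each food alone and each pair with both targets met exactly.
kale only: max(285/142, 443/109) = 4.064 servings → $3.25.
broccoli only: max(285/79, 443/139) = 3.608 servings → $3.25.
kale + broccoli with both tight: 0.415 servings and 2.862 servings → $2.91.
Cheapest feasible corner: $2.91.

$2.91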